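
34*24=816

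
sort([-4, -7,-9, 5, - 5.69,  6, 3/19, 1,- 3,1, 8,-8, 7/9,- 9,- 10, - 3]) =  [ -10, - 9,- 9,  -  8, - 7, - 5.69, - 4,- 3, - 3, 3/19, 7/9,1,1,5, 6,  8 ] 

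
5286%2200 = 886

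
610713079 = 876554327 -265841248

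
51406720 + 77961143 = 129367863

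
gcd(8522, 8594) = 2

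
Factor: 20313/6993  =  61/21 = 3^(  -  1)*7^(  -  1)*61^1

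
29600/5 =5920 = 5920.00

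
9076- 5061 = 4015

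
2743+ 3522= 6265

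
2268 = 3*756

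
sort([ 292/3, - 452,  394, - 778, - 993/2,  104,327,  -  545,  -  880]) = [  -  880, - 778,  -  545, - 993/2, - 452,  292/3,104, 327,394 ]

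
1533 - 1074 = 459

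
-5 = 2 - 7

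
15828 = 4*3957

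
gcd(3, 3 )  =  3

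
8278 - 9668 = - 1390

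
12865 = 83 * 155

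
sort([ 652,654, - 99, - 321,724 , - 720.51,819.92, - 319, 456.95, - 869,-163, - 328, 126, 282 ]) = [ - 869, - 720.51, - 328,  -  321, - 319, - 163,-99 , 126,282,456.95,  652,654,724,819.92 ] 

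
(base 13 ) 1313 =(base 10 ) 2720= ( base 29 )36N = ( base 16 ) AA0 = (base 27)3jk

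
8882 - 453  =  8429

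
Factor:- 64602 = - 2^1*3^2*37^1*97^1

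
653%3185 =653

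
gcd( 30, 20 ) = 10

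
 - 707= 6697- 7404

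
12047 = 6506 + 5541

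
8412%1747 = 1424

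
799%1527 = 799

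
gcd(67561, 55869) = 1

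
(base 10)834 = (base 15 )3a9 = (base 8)1502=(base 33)P9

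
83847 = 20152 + 63695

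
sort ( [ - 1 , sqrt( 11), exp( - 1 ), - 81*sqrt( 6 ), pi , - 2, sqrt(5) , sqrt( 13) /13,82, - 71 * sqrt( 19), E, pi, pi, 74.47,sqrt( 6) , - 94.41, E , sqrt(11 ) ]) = [ - 71*sqrt(19), - 81*sqrt(6) ,-94.41, - 2, - 1 , sqrt(13)/13,exp( - 1), sqrt(5),sqrt(6) , E,E,  pi,pi, pi,sqrt(11) , sqrt( 11),  74.47,82]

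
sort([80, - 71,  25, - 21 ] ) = [- 71, - 21,  25, 80] 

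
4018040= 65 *61816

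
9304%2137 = 756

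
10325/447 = 23 + 44/447=23.10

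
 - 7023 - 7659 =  - 14682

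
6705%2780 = 1145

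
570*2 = 1140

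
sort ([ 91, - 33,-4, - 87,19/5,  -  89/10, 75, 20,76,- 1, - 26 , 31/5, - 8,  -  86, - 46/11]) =[ - 87, - 86, - 33, - 26,  -  89/10, - 8  , - 46/11,  -  4, - 1,19/5, 31/5,20,75 , 76,91]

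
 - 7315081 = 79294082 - 86609163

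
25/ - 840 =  - 5/168  =  - 0.03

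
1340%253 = 75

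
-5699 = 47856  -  53555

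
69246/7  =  9892+2/7=9892.29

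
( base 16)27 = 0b100111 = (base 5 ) 124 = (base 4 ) 213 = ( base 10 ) 39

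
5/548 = 5/548= 0.01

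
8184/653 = 12+348/653  =  12.53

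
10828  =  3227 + 7601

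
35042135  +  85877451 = 120919586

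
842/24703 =842/24703 = 0.03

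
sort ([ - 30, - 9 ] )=[-30, - 9 ]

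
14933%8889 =6044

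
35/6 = 35/6 = 5.83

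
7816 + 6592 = 14408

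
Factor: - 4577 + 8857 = 4280 = 2^3*5^1*107^1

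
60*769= 46140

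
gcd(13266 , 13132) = 134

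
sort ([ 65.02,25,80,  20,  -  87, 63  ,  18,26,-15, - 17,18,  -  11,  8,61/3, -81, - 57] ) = [ - 87,  -  81,- 57, - 17, - 15,-11, 8, 18,  18,20,  61/3, 25, 26 , 63, 65.02,80]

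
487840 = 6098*80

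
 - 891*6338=-5647158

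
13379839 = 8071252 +5308587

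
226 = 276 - 50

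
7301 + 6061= 13362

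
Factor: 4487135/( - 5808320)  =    -  2^ ( - 6) *7^( - 1)*19^1 * 149^1*317^1*2593^( - 1) = -897427/1161664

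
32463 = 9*3607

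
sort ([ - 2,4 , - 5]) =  [ - 5, - 2, 4 ] 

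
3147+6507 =9654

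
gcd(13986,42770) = 14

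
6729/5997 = 2243/1999 = 1.12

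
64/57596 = 16/14399  =  0.00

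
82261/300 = 274 + 61/300 = 274.20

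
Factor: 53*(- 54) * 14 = -2^2* 3^3*7^1*53^1=- 40068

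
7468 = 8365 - 897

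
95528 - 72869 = 22659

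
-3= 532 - 535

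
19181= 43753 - 24572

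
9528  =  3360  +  6168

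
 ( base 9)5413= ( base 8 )7615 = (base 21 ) 90c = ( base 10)3981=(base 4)332031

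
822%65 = 42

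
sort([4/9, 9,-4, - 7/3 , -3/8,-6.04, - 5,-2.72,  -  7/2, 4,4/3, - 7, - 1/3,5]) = [  -  7, - 6.04, - 5, - 4,  -  7/2, - 2.72,-7/3, - 3/8,  -  1/3, 4/9, 4/3,4, 5, 9]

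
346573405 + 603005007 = 949578412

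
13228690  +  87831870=101060560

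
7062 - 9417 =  - 2355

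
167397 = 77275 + 90122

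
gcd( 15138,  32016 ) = 174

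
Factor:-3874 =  - 2^1 * 13^1*149^1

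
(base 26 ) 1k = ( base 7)64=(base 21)24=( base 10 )46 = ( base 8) 56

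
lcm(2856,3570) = 14280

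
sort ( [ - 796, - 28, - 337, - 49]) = [  -  796, - 337, - 49, - 28 ] 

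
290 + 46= 336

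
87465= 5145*17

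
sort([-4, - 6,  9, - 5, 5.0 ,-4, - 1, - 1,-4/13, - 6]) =[ - 6, - 6,-5,  -  4, - 4, - 1,-1,-4/13,5.0, 9]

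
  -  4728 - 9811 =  - 14539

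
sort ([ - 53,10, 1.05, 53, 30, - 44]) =[ - 53, - 44,1.05, 10,30,53]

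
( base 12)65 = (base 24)35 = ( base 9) 85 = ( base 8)115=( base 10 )77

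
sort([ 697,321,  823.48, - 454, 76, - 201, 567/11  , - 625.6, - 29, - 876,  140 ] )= [ - 876, - 625.6, - 454,-201,-29 , 567/11,76, 140, 321,697, 823.48]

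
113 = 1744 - 1631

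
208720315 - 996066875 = - 787346560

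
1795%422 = 107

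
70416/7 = 10059 + 3/7 = 10059.43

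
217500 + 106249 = 323749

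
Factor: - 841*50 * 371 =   -  2^1*5^2*7^1*29^2*53^1 = -15600550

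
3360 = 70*48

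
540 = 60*9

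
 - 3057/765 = -4 + 1/255 = -  4.00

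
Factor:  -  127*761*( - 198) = 2^1*3^2*11^1*127^1*761^1 = 19136106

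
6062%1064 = 742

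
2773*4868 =13498964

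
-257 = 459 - 716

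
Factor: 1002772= 2^2 * 250693^1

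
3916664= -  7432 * (- 527 ) 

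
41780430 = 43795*954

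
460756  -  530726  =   - 69970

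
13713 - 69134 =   -  55421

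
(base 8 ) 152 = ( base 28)3M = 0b1101010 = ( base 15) 71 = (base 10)106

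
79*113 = 8927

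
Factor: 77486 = 2^1*17^1*43^1*53^1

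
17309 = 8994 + 8315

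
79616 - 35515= 44101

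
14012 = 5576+8436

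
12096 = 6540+5556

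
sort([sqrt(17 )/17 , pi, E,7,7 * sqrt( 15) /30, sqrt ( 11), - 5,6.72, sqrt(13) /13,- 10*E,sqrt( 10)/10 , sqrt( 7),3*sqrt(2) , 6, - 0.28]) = [-10*E,-5, - 0.28,sqrt(17)/17,sqrt(13 ) /13, sqrt(10)/10, 7*sqrt( 15)/30, sqrt(7 ),  E, pi,sqrt(11 ), 3*sqrt ( 2 ) , 6,6.72 , 7]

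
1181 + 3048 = 4229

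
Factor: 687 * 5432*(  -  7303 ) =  - 27253218552 = - 2^3 * 3^1*7^1*67^1 * 97^1*109^1 * 229^1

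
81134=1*81134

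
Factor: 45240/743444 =30/493=2^1*3^1*5^1*17^(-1)*29^( - 1) 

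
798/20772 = 133/3462 = 0.04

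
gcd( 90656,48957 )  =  1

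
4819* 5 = 24095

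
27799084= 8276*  3359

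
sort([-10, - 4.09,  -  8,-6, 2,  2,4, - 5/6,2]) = [-10,  -  8,- 6,  -  4.09,- 5/6,2,2, 2, 4]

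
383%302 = 81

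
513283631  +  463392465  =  976676096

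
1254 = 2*627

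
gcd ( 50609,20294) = 1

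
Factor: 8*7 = 2^3* 7^1 = 56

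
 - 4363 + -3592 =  - 7955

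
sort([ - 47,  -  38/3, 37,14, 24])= [ - 47, - 38/3,14,  24, 37]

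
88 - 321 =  - 233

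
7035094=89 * 79046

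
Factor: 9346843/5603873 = 849713/509443 = 11^( - 1 )*29^( - 1 )*47^1*101^1*179^1*1597^( - 1 ) 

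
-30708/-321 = 10236/107 = 95.66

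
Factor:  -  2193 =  - 3^1*17^1*43^1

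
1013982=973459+40523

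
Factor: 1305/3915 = 3^(-1 ) =1/3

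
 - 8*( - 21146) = 169168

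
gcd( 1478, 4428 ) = 2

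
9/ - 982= -1+ 973/982= -0.01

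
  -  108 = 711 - 819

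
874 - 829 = 45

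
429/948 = 143/316 = 0.45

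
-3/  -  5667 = 1/1889= 0.00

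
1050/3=350 = 350.00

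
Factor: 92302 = 2^1*7^1*19^1*347^1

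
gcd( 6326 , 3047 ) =1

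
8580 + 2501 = 11081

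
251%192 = 59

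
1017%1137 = 1017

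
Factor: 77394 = 2^1*3^1*12899^1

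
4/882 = 2/441 = 0.00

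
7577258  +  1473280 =9050538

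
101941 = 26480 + 75461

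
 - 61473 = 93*( - 661) 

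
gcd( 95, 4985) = 5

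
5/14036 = 5/14036 = 0.00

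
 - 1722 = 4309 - 6031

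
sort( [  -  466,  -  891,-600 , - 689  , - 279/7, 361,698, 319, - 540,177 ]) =[-891, - 689,-600, - 540, - 466, - 279/7,177, 319, 361,698] 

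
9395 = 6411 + 2984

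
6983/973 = 6983/973 = 7.18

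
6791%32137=6791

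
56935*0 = 0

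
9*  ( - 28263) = -254367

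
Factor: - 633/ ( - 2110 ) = 2^ (  -  1)*3^1 * 5^(  -  1) = 3/10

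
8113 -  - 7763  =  15876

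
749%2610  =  749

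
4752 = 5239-487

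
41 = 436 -395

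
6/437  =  6/437  =  0.01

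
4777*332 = 1585964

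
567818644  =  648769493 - 80950849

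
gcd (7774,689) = 13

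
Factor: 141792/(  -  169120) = -3^1*5^( - 1 ) * 151^(-1)*211^1 = -633/755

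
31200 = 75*416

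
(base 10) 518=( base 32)G6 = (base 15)248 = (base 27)J5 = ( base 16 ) 206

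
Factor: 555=3^1*5^1*37^1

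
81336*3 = 244008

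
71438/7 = 71438/7 =10205.43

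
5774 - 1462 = 4312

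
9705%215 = 30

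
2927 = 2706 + 221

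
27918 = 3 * 9306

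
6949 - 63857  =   - 56908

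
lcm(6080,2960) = 224960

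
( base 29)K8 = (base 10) 588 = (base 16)24c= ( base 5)4323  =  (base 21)170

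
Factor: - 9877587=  - 3^1*19^1 *173291^1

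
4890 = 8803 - 3913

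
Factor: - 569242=  -  2^1 *241^1*1181^1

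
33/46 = 33/46 = 0.72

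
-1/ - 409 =1/409=0.00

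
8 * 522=4176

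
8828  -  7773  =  1055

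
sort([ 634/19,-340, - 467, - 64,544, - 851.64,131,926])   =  [ - 851.64, - 467, - 340, - 64, 634/19, 131, 544, 926]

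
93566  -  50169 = 43397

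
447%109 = 11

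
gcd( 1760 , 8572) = 4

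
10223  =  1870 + 8353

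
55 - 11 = 44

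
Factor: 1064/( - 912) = -2^( - 1) * 3^ ( - 1) *7^1 = - 7/6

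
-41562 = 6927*( - 6)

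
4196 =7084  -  2888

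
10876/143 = 76 + 8/143=76.06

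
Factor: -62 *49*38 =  -2^2  *7^2*19^1 * 31^1 =-115444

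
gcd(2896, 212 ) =4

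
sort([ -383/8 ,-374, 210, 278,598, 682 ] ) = [ - 374, - 383/8,210,278 , 598,682]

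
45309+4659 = 49968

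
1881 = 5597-3716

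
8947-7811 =1136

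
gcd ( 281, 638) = 1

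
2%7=2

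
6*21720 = 130320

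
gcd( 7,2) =1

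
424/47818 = 212/23909=0.01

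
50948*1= 50948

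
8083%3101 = 1881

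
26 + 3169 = 3195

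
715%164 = 59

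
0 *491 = 0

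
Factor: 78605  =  5^1*79^1* 199^1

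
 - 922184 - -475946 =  - 446238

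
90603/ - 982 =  - 90603/982= - 92.26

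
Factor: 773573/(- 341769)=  -3^( -1 )*37^(-1)*47^1 * 109^1*151^1 * 3079^( - 1 )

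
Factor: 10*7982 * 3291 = 262687620 = 2^2*3^1*5^1*13^1* 307^1*1097^1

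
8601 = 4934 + 3667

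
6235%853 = 264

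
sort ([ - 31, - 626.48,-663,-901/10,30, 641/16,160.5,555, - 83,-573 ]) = [ - 663, - 626.48, - 573, - 901/10, - 83,-31, 30,641/16, 160.5,555] 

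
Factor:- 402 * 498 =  - 2^2*3^2*67^1*83^1 = - 200196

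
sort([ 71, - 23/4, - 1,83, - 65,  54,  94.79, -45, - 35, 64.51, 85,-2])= [ - 65, - 45,-35, - 23/4, - 2, - 1,  54,64.51,  71, 83, 85,94.79] 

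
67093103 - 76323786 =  - 9230683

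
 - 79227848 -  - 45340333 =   -  33887515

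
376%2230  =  376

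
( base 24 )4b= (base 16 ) 6b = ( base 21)52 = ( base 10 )107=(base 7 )212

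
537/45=179/15=11.93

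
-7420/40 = -186 + 1/2 = - 185.50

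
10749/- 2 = - 10749/2 = - 5374.50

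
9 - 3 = 6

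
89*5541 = 493149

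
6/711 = 2/237 = 0.01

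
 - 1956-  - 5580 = 3624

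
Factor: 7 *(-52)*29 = -10556 = -2^2*7^1 *13^1*29^1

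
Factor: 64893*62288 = 2^4*3^1*17^1*97^1*223^1  *  229^1 = 4042055184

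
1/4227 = 1/4227 =0.00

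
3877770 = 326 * 11895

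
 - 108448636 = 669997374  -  778446010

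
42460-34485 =7975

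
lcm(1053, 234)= 2106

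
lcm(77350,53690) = 4563650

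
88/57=1 + 31/57  =  1.54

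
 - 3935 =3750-7685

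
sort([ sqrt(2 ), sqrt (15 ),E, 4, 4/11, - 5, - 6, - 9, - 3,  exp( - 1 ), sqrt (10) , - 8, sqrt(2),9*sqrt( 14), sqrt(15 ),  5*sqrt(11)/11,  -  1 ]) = [ - 9,  -  8, - 6, - 5,  -  3,  -  1,4/11, exp(-1), sqrt( 2 ),sqrt( 2 ), 5 *sqrt (11)/11,E,sqrt(10 ) , sqrt( 15 ),sqrt( 15),4, 9 * sqrt (14) ]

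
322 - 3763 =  - 3441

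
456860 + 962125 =1418985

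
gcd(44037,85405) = 1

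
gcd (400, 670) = 10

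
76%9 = 4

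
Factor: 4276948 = 2^2 * 13^1 * 233^1*353^1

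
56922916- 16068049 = 40854867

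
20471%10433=10038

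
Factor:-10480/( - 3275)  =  2^4*5^(  -  1) = 16/5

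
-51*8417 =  - 429267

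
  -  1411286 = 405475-1816761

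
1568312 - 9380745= - 7812433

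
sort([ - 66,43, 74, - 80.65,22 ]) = [ - 80.65,-66,22, 43, 74 ]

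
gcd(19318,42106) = 2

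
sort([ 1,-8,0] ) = [ - 8,0,1]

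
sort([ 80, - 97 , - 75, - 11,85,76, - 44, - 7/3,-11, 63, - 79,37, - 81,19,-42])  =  [-97, - 81, - 79,-75, - 44,-42,-11,-11, - 7/3, 19,37,  63, 76,80 , 85]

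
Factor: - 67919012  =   - 2^2 * 7^1 * 17^1*97^1 * 1471^1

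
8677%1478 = 1287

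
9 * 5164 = 46476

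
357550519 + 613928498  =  971479017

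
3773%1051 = 620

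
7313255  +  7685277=14998532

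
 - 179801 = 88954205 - 89134006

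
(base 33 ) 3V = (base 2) 10000010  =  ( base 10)130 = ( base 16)82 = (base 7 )244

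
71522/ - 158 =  - 453 + 26/79= - 452.67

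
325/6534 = 325/6534  =  0.05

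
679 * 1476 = 1002204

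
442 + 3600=4042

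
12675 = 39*325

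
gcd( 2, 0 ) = 2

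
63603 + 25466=89069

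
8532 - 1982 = 6550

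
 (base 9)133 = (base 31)3i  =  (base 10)111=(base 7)216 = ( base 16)6F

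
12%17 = 12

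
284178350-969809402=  - 685631052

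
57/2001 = 19/667 = 0.03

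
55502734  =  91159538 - 35656804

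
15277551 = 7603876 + 7673675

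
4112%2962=1150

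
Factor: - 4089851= -53^1*77167^1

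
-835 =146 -981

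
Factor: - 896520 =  - 2^3*3^1*5^1*31^1*241^1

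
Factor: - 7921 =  -89^2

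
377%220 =157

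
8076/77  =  104 + 68/77 = 104.88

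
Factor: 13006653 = 3^1  *11^2*35831^1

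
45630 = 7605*6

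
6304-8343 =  - 2039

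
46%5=1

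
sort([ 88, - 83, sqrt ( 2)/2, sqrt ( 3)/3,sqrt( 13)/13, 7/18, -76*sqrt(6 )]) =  [ - 76*sqrt (6), - 83, sqrt( 13 ) /13,7/18,sqrt( 3)/3,  sqrt(2) /2,88] 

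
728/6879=728/6879 = 0.11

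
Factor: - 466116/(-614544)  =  179/236 = 2^ ( - 2)*59^( - 1 )*179^1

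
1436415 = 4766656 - 3330241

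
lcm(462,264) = 1848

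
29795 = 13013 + 16782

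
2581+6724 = 9305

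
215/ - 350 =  - 1 + 27/70 = - 0.61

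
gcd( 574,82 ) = 82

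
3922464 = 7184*546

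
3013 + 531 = 3544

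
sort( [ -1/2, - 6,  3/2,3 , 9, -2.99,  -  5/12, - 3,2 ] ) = [ - 6 , - 3 , - 2.99, -1/2  ,-5/12,  3/2,2,  3,9]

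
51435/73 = 51435/73 = 704.59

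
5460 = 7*780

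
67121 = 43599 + 23522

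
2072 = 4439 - 2367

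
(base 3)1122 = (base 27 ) 1h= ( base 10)44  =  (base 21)22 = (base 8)54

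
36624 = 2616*14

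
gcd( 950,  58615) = 95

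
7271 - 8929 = -1658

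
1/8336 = 1/8336 = 0.00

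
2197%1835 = 362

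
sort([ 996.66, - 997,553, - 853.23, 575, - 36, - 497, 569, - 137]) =[ - 997, - 853.23 , - 497, - 137, - 36, 553, 569,575,996.66] 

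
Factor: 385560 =2^3*3^4*5^1*7^1  *  17^1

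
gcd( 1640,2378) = 82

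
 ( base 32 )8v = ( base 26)B1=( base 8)437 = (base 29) 9q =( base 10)287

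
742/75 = 9 + 67/75=9.89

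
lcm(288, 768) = 2304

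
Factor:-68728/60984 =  - 3^(-2 )*7^( - 1) * 71^1 = - 71/63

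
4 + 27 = 31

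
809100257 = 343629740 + 465470517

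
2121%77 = 42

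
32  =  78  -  46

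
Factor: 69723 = 3^2*61^1 * 127^1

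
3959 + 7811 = 11770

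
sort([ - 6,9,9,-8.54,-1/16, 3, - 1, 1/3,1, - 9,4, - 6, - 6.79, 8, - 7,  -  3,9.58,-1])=[ - 9, - 8.54, - 7, - 6.79, - 6, - 6, - 3, - 1, - 1, -1/16,1/3,1 , 3 , 4,8, 9,9, 9.58] 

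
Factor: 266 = 2^1*7^1*19^1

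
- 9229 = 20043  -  29272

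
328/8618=164/4309= 0.04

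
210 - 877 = -667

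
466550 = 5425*86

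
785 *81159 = 63709815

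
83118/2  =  41559 = 41559.00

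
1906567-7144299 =  -  5237732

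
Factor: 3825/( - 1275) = -3=- 3^1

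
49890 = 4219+45671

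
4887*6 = 29322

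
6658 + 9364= 16022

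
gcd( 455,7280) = 455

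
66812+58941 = 125753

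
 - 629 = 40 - 669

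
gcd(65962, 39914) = 2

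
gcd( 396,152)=4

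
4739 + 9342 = 14081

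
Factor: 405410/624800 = 2^( - 4) * 5^( - 1 ) * 11^(  -  1 )*571^1 =571/880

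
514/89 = 5 + 69/89 = 5.78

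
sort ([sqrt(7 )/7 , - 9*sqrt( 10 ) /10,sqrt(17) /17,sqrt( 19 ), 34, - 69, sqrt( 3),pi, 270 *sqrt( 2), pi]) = [-69, - 9*sqrt( 10)/10, sqrt ( 17 )/17,sqrt( 7) /7, sqrt(3 ),pi , pi, sqrt( 19 ), 34,270*sqrt ( 2) ]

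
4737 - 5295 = - 558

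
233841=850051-616210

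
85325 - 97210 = -11885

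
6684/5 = 6684/5 =1336.80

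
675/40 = 135/8 = 16.88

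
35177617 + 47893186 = 83070803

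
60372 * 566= 34170552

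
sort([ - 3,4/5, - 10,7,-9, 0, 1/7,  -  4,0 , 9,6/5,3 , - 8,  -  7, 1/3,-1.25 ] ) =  [ - 10, - 9, - 8, -7,  -  4, - 3,  -  1.25, 0,0,1/7 , 1/3,4/5 , 6/5, 3, 7,9]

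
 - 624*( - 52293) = 32630832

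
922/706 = 1 +108/353 = 1.31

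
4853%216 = 101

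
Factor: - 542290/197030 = -889/323 = - 7^1*17^(-1 )*19^( - 1) * 127^1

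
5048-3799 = 1249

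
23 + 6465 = 6488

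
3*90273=270819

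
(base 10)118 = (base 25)4i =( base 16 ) 76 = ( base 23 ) 53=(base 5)433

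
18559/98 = 18559/98 = 189.38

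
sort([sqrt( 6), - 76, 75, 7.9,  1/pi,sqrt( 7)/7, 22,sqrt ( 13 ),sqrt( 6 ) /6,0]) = [ - 76,0,  1/pi,  sqrt(7 )/7, sqrt( 6 ) /6,sqrt( 6 ),sqrt( 13 ), 7.9, 22, 75]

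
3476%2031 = 1445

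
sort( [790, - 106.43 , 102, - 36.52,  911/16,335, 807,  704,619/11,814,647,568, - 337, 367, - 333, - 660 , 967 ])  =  [ - 660, - 337, - 333, - 106.43,- 36.52, 619/11, 911/16,102, 335,367, 568,647, 704,790,807,814 , 967] 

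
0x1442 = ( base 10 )5186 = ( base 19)E6I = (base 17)10G1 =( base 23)9IB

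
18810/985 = 19  +  19/197 = 19.10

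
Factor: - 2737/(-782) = 2^(-1) * 7^1  =  7/2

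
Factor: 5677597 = 229^1 * 24793^1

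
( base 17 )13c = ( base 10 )352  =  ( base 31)BB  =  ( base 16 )160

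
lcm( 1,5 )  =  5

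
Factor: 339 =3^1 * 113^1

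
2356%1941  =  415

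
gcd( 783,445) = 1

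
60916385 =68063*895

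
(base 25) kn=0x20b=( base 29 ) i1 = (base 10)523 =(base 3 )201101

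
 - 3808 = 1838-5646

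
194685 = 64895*3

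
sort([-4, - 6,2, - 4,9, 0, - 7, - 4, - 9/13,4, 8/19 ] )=[ - 7, - 6, - 4, - 4, - 4,-9/13,0, 8/19,2, 4,9]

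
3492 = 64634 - 61142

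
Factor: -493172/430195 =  - 2^2*5^( - 1) *97^ ( - 1 )*139^1 =- 556/485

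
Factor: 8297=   8297^1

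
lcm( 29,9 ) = 261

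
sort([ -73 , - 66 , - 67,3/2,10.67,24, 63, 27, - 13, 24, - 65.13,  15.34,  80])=[ - 73, - 67,- 66, - 65.13, - 13, 3/2, 10.67, 15.34, 24, 24,  27, 63,80 ] 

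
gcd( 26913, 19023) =3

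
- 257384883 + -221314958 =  - 478699841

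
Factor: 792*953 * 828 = 624954528 = 2^5*3^4 * 11^1*23^1*953^1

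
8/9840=1/1230= 0.00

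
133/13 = 10 + 3/13 = 10.23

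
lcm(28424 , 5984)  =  113696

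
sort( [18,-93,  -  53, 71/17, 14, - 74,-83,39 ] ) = [-93,-83, - 74,-53,71/17, 14,18, 39]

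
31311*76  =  2379636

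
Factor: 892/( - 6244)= - 1/7 = - 7^(- 1)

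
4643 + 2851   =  7494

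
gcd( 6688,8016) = 16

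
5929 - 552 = 5377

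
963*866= 833958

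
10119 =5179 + 4940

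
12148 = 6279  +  5869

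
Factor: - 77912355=-3^1 * 5^1*181^1*28697^1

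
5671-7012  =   - 1341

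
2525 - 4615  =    -  2090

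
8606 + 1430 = 10036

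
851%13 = 6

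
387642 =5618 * 69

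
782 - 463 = 319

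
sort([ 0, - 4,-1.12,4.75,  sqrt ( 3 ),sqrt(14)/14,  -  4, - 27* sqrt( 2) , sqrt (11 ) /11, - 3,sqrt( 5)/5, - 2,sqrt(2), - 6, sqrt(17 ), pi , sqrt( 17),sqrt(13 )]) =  [ - 27*sqrt(2), - 6, - 4, - 4, - 3, -2, -1.12,0,sqrt(14) /14, sqrt( 11)/11,sqrt(5)/5, sqrt(2),sqrt(3), pi, sqrt( 13), sqrt(17),sqrt(17),  4.75]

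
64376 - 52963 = 11413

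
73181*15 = 1097715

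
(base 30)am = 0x142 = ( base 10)322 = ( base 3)102221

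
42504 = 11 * 3864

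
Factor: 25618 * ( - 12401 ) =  - 2^1 *12401^1*12809^1 = - 317688818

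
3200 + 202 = 3402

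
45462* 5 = 227310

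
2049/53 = 2049/53 = 38.66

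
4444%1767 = 910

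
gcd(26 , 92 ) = 2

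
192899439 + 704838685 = 897738124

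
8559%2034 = 423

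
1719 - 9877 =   -  8158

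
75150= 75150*1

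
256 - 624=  - 368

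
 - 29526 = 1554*( - 19)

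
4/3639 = 4/3639= 0.00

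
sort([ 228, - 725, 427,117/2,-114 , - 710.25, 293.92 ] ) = [ - 725,  -  710.25, - 114  ,  117/2,228, 293.92,  427] 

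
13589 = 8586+5003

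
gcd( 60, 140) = 20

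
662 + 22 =684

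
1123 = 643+480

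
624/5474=312/2737=0.11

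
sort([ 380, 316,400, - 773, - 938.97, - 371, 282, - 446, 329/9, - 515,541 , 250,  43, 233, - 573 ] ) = [ - 938.97, - 773, - 573, - 515, - 446, - 371, 329/9,43 , 233, 250,282,316, 380, 400, 541 ]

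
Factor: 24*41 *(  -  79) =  - 2^3*3^1*41^1*79^1 = -77736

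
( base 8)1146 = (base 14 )31C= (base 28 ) LQ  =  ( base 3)211202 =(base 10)614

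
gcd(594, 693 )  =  99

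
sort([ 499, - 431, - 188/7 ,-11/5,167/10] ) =[ - 431, - 188/7, -11/5, 167/10 , 499]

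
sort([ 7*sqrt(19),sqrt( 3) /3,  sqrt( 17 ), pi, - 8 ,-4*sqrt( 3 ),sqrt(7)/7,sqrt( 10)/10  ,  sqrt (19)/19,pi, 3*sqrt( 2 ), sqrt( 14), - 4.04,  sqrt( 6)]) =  [ - 8,-4 * sqrt(3), - 4.04 , sqrt( 19)/19,  sqrt(10 )/10, sqrt(7) /7 , sqrt( 3 )/3 , sqrt( 6 ), pi , pi,sqrt(14),sqrt(  17),3*sqrt ( 2) , 7*sqrt(19)]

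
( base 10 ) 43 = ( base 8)53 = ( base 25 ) 1I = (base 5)133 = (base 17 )29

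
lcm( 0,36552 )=0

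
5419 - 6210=-791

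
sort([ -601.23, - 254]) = [ - 601.23, - 254]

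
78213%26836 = 24541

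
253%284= 253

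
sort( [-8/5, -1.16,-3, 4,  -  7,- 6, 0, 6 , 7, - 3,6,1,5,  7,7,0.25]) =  [ - 7,-6, - 3, - 3, - 8/5, - 1.16, 0,0.25,1, 4,5,6,6, 7,7,7]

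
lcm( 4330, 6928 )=34640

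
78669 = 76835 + 1834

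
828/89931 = 276/29977 = 0.01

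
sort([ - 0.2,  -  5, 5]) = [ - 5, - 0.2, 5]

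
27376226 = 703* 38942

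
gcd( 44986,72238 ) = 2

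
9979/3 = 3326 + 1/3 = 3326.33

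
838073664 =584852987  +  253220677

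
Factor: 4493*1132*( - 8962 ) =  - 2^3*283^1 * 4481^1*4493^1 = -45581413112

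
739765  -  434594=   305171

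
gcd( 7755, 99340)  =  5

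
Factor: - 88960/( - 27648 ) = 2^( - 3 )*3^ (-3)*5^1*139^1= 695/216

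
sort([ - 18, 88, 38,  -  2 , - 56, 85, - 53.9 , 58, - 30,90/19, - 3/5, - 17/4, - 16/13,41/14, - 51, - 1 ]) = [ - 56,-53.9,-51, - 30 ,- 18, - 17/4, - 2, - 16/13, - 1, - 3/5,41/14,90/19,38,58,85 , 88 ]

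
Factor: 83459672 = 2^3 * 3209^1 * 3251^1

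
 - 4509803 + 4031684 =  - 478119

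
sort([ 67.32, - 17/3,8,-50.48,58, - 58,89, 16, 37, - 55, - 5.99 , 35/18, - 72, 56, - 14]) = [-72, - 58, - 55, - 50.48, - 14, - 5.99, - 17/3, 35/18, 8,16,37, 56,58, 67.32 , 89 ] 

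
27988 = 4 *6997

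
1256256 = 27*46528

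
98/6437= 98/6437 = 0.02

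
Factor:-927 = -3^2  *103^1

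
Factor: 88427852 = 2^2 *22106963^1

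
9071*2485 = 22541435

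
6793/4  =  1698+ 1/4 = 1698.25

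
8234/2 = 4117 = 4117.00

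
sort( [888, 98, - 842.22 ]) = [ - 842.22, 98,  888]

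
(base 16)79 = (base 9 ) 144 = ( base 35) 3G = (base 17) 72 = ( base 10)121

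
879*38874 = 34170246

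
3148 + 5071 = 8219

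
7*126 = 882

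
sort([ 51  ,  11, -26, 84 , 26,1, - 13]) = [ - 26, - 13, 1, 11,  26, 51,84]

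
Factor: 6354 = 2^1*3^2* 353^1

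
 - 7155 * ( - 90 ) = 643950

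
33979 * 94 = 3194026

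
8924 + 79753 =88677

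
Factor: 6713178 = 2^1*3^1 * 1118863^1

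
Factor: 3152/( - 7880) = - 2^1*5^(-1) = - 2/5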